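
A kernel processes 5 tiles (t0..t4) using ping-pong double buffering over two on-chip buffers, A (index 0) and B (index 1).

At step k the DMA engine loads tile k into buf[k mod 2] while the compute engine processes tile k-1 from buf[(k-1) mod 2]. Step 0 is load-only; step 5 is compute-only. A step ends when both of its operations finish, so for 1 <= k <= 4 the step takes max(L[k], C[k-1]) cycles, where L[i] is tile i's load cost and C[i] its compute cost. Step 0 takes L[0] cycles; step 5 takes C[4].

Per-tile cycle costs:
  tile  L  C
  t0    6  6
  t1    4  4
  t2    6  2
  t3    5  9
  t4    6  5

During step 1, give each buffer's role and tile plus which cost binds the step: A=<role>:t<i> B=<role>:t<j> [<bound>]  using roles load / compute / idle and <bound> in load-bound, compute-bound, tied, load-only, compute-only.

step 1: A=compute:t0 B=load:t1 [compute-bound]

[0] DMA t0→A (6c) ∥ CU idle ⇒ 6c, clock 6
[1] DMA t1→B (4c) ∥ CU A:t0 (6c) ⇒ 6c, clock 12
[2] DMA t2→A (6c) ∥ CU B:t1 (4c) ⇒ 6c, clock 18
[3] DMA t3→B (5c) ∥ CU A:t2 (2c) ⇒ 5c, clock 23
[4] DMA t4→A (6c) ∥ CU B:t3 (9c) ⇒ 9c, clock 32
[5] DMA idle ∥ CU A:t4 (5c) ⇒ 5c, clock 37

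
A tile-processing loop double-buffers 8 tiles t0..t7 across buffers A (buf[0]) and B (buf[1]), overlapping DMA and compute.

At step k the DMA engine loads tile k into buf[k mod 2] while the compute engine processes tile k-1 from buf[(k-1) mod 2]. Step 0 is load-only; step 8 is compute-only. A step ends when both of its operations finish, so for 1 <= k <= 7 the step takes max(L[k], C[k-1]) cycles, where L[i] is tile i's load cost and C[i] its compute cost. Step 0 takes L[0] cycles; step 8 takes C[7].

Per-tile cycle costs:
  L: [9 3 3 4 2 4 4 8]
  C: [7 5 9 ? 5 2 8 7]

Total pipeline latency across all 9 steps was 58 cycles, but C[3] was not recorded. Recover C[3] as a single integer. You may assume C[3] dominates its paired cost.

C[3] = 4

step 0: dur = L[0]=9 = 9
step 1: dur = max(L[1]=3, C[0]=7) = 7
step 2: dur = max(L[2]=3, C[1]=5) = 5
step 3: dur = max(L[3]=4, C[2]=9) = 9
step 4: dur = max(L[4]=2, C[3]=?) = C[3]  (unknown; binding)
step 5: dur = max(L[5]=4, C[4]=5) = 5
step 6: dur = max(L[6]=4, C[5]=2) = 4
step 7: dur = max(L[7]=8, C[6]=8) = 8
step 8: dur = C[7]=7 = 7
sum of known step durations = 54
dur[4] = total - known = 58 - 54 = 4
C[3] is the binding max in step 4, so C[3] = dur[4] = 4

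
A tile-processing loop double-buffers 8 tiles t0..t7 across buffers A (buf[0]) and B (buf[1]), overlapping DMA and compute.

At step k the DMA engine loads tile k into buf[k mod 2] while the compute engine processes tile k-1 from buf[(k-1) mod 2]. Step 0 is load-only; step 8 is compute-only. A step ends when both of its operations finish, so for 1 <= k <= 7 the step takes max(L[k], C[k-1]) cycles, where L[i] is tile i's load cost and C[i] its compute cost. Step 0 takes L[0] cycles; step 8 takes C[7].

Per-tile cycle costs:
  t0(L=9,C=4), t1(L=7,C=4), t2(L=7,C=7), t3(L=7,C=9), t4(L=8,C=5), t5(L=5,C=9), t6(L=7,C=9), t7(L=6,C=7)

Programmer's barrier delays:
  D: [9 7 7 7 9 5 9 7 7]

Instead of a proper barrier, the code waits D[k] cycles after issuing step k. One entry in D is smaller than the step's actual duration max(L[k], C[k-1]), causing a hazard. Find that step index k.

step 0: need L[0]=9 = 9; D[0]=9 ok
step 1: need max(L[1]=7,C[0]=4) = 7; D[1]=7 ok
step 2: need max(L[2]=7,C[1]=4) = 7; D[2]=7 ok
step 3: need max(L[3]=7,C[2]=7) = 7; D[3]=7 ok
step 4: need max(L[4]=8,C[3]=9) = 9; D[4]=9 ok
step 5: need max(L[5]=5,C[4]=5) = 5; D[5]=5 ok
step 6: need max(L[6]=7,C[5]=9) = 9; D[6]=9 ok
step 7: need max(L[7]=6,C[6]=9) = 9; D[7]=7 SHORT
step 8: need C[7]=7 = 7; D[8]=7 ok

hazard at step 7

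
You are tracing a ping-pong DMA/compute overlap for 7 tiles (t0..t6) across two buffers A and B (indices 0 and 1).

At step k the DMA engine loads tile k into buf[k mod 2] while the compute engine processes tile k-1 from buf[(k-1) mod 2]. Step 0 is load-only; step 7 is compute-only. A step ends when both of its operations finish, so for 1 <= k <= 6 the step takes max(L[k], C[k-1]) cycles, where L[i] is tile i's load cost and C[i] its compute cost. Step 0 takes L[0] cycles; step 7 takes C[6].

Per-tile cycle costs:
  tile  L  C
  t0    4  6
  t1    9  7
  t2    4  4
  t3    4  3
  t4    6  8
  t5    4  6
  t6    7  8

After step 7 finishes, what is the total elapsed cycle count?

step 0: L[0]=4 → dur=4, Σ=4 | A=load:t0 B=idle [load-only]
step 1: L[1]=9 C[0]=6 → dur=9, Σ=13 | A=compute:t0 B=load:t1 [load-bound]
step 2: L[2]=4 C[1]=7 → dur=7, Σ=20 | A=load:t2 B=compute:t1 [compute-bound]
step 3: L[3]=4 C[2]=4 → dur=4, Σ=24 | A=compute:t2 B=load:t3 [tied]
step 4: L[4]=6 C[3]=3 → dur=6, Σ=30 | A=load:t4 B=compute:t3 [load-bound]
step 5: L[5]=4 C[4]=8 → dur=8, Σ=38 | A=compute:t4 B=load:t5 [compute-bound]
step 6: L[6]=7 C[5]=6 → dur=7, Σ=45 | A=load:t6 B=compute:t5 [load-bound]
step 7: C[6]=8 → dur=8, Σ=53 | A=compute:t6 B=idle [compute-only]

end_cycle[7] = 53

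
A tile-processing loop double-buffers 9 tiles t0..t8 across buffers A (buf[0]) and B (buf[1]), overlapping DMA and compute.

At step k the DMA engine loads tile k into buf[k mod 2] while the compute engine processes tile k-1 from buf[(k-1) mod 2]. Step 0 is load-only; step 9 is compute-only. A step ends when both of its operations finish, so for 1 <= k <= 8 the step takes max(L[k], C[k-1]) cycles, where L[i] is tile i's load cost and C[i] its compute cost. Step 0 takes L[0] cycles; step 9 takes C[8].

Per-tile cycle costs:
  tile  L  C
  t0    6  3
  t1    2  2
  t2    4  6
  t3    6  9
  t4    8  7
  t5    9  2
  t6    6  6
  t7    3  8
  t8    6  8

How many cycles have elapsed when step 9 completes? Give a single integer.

end_cycle[9] = 65

step 0: L[0]=6 → dur=6, Σ=6 | A=load:t0 B=idle [load-only]
step 1: L[1]=2 C[0]=3 → dur=3, Σ=9 | A=compute:t0 B=load:t1 [compute-bound]
step 2: L[2]=4 C[1]=2 → dur=4, Σ=13 | A=load:t2 B=compute:t1 [load-bound]
step 3: L[3]=6 C[2]=6 → dur=6, Σ=19 | A=compute:t2 B=load:t3 [tied]
step 4: L[4]=8 C[3]=9 → dur=9, Σ=28 | A=load:t4 B=compute:t3 [compute-bound]
step 5: L[5]=9 C[4]=7 → dur=9, Σ=37 | A=compute:t4 B=load:t5 [load-bound]
step 6: L[6]=6 C[5]=2 → dur=6, Σ=43 | A=load:t6 B=compute:t5 [load-bound]
step 7: L[7]=3 C[6]=6 → dur=6, Σ=49 | A=compute:t6 B=load:t7 [compute-bound]
step 8: L[8]=6 C[7]=8 → dur=8, Σ=57 | A=load:t8 B=compute:t7 [compute-bound]
step 9: C[8]=8 → dur=8, Σ=65 | A=compute:t8 B=idle [compute-only]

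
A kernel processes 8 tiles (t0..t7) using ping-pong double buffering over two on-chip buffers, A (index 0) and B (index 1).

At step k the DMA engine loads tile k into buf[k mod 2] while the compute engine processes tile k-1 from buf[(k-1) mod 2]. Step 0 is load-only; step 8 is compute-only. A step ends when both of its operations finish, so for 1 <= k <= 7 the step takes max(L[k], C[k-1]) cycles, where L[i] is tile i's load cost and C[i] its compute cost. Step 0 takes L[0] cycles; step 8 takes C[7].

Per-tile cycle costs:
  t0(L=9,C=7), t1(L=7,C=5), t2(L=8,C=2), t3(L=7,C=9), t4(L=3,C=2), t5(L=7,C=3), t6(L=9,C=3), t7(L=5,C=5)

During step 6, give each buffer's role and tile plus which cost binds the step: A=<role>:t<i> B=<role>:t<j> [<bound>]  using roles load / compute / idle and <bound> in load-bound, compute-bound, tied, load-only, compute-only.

step 6: A=load:t6 B=compute:t5 [load-bound]

  0. 9=9c; end=9; A:t0 B:-
  1. max(7,7)=7c; end=16; A:t0 B:t1
  2. max(8,5)=8c; end=24; A:t2 B:t1
  3. max(7,2)=7c; end=31; A:t2 B:t3
  4. max(3,9)=9c; end=40; A:t4 B:t3
  5. max(7,2)=7c; end=47; A:t4 B:t5
  6. max(9,3)=9c; end=56; A:t6 B:t5
  7. max(5,3)=5c; end=61; A:t6 B:t7
  8. 5=5c; end=66; A:t6 B:t7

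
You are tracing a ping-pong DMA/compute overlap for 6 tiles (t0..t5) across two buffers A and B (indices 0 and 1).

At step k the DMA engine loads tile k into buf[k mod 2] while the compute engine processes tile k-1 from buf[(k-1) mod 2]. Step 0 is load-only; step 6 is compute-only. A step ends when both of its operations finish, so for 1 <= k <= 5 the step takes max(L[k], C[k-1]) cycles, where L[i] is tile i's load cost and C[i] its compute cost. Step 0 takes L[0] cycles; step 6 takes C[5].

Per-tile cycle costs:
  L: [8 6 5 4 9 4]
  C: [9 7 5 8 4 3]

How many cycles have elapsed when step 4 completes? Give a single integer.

step 0: L[0]=8 → dur=8, Σ=8 | A=load:t0 B=idle [load-only]
step 1: L[1]=6 C[0]=9 → dur=9, Σ=17 | A=compute:t0 B=load:t1 [compute-bound]
step 2: L[2]=5 C[1]=7 → dur=7, Σ=24 | A=load:t2 B=compute:t1 [compute-bound]
step 3: L[3]=4 C[2]=5 → dur=5, Σ=29 | A=compute:t2 B=load:t3 [compute-bound]
step 4: L[4]=9 C[3]=8 → dur=9, Σ=38 | A=load:t4 B=compute:t3 [load-bound]
step 5: L[5]=4 C[4]=4 → dur=4, Σ=42 | A=compute:t4 B=load:t5 [tied]
step 6: C[5]=3 → dur=3, Σ=45 | A=idle B=compute:t5 [compute-only]

end_cycle[4] = 38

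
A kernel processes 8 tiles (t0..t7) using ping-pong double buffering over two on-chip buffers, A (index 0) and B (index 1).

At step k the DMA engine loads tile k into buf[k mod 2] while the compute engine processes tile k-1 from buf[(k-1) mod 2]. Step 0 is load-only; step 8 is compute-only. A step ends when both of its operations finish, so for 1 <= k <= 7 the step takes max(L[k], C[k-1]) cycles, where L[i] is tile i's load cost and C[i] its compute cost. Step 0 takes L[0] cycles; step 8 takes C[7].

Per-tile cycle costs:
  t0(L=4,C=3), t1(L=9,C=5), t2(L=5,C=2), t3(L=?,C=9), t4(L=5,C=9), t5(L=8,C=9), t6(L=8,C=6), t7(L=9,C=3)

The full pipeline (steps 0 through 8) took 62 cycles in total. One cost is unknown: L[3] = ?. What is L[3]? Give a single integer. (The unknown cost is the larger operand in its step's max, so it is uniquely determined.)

L[3] = 5

step 0: dur = L[0]=4 = 4
step 1: dur = max(L[1]=9, C[0]=3) = 9
step 2: dur = max(L[2]=5, C[1]=5) = 5
step 3: dur = max(L[3]=?, C[2]=2) = L[3]  (unknown; binding)
step 4: dur = max(L[4]=5, C[3]=9) = 9
step 5: dur = max(L[5]=8, C[4]=9) = 9
step 6: dur = max(L[6]=8, C[5]=9) = 9
step 7: dur = max(L[7]=9, C[6]=6) = 9
step 8: dur = C[7]=3 = 3
sum of known step durations = 57
dur[3] = total - known = 62 - 57 = 5
L[3] is the binding max in step 3, so L[3] = dur[3] = 5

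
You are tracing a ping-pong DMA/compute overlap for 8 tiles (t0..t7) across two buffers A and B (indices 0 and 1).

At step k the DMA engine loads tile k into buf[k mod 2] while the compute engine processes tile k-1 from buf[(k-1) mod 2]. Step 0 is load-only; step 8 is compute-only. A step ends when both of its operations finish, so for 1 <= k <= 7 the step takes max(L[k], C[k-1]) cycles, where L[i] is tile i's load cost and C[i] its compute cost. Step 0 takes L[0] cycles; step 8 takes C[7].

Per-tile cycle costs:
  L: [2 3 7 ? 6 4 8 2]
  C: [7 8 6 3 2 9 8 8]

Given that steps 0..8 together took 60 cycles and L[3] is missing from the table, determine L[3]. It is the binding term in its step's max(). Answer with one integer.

step 0 | dur = L[0]=2 = 2
step 1 | dur = max(L[1]=3, C[0]=7) = 7
step 2 | dur = max(L[2]=7, C[1]=8) = 8
step 3 | dur = max(L[3]=?, C[2]=6) = L[3]  (unknown; binding)
step 4 | dur = max(L[4]=6, C[3]=3) = 6
step 5 | dur = max(L[5]=4, C[4]=2) = 4
step 6 | dur = max(L[6]=8, C[5]=9) = 9
step 7 | dur = max(L[7]=2, C[6]=8) = 8
step 8 | dur = C[7]=8 = 8
sum of known step durations = 52
dur[3] = total - known = 60 - 52 = 8
L[3] is the binding max in step 3, so L[3] = dur[3] = 8

L[3] = 8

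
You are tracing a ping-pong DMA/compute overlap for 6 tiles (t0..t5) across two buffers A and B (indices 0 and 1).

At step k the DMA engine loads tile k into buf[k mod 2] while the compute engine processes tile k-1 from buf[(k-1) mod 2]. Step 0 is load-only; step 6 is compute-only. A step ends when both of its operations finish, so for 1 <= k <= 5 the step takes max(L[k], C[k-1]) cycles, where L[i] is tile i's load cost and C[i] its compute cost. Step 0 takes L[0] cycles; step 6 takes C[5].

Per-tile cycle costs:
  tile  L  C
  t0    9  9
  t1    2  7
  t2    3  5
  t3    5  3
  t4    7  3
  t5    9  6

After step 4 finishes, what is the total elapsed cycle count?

end_cycle[4] = 37

[0] DMA t0→A (9c) ∥ CU idle ⇒ 9c, clock 9
[1] DMA t1→B (2c) ∥ CU A:t0 (9c) ⇒ 9c, clock 18
[2] DMA t2→A (3c) ∥ CU B:t1 (7c) ⇒ 7c, clock 25
[3] DMA t3→B (5c) ∥ CU A:t2 (5c) ⇒ 5c, clock 30
[4] DMA t4→A (7c) ∥ CU B:t3 (3c) ⇒ 7c, clock 37
[5] DMA t5→B (9c) ∥ CU A:t4 (3c) ⇒ 9c, clock 46
[6] DMA idle ∥ CU B:t5 (6c) ⇒ 6c, clock 52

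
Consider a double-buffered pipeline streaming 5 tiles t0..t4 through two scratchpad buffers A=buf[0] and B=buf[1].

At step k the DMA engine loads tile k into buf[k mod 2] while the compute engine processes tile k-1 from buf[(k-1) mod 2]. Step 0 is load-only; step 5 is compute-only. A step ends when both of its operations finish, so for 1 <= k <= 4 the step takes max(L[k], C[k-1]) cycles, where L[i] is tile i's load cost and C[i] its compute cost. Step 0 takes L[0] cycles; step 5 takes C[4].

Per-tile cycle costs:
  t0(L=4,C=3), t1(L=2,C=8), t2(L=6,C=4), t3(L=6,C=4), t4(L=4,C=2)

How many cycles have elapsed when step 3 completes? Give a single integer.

k=0 load=t0/4c comp=- wait=4 total=4
k=1 load=t1/2c comp=t0/3c wait=3 total=7
k=2 load=t2/6c comp=t1/8c wait=8 total=15
k=3 load=t3/6c comp=t2/4c wait=6 total=21
k=4 load=t4/4c comp=t3/4c wait=4 total=25
k=5 load=- comp=t4/2c wait=2 total=27

end_cycle[3] = 21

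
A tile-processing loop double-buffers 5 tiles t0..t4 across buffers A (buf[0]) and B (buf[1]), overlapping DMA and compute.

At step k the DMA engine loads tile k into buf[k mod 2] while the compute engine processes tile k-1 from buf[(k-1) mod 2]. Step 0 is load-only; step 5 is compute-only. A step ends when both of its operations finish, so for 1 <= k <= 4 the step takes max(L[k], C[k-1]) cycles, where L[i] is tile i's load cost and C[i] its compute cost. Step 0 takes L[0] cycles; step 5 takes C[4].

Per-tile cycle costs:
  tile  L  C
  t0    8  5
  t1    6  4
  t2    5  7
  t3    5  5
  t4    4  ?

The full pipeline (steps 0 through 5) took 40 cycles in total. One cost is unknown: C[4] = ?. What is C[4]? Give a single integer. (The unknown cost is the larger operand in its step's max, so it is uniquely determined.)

step 0 = dur = L[0]=8 = 8
step 1 = dur = max(L[1]=6, C[0]=5) = 6
step 2 = dur = max(L[2]=5, C[1]=4) = 5
step 3 = dur = max(L[3]=5, C[2]=7) = 7
step 4 = dur = max(L[4]=4, C[3]=5) = 5
step 5 = dur = C[4]=? = C[4]  (unknown; binding)
sum of known step durations = 31
dur[5] = total - known = 40 - 31 = 9
C[4] is the binding max in step 5, so C[4] = dur[5] = 9

C[4] = 9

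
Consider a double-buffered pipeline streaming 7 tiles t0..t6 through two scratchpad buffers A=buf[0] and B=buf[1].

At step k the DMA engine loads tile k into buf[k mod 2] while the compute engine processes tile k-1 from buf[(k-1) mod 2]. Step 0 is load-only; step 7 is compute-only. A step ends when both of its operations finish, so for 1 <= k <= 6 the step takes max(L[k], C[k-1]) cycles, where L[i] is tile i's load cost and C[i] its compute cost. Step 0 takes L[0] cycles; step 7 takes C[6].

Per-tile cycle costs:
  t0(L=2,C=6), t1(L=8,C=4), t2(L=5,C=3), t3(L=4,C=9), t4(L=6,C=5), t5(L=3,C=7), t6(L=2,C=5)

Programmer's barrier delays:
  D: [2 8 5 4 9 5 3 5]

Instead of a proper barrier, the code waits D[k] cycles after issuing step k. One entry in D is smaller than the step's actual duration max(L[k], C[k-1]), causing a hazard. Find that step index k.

hazard at step 6

[0] required=L[0]=2=2 vs D=2 ok
[1] required=max(L[1]=8,C[0]=6)=8 vs D=8 ok
[2] required=max(L[2]=5,C[1]=4)=5 vs D=5 ok
[3] required=max(L[3]=4,C[2]=3)=4 vs D=4 ok
[4] required=max(L[4]=6,C[3]=9)=9 vs D=9 ok
[5] required=max(L[5]=3,C[4]=5)=5 vs D=5 ok
[6] required=max(L[6]=2,C[5]=7)=7 vs D=3 SHORT
[7] required=C[6]=5=5 vs D=5 ok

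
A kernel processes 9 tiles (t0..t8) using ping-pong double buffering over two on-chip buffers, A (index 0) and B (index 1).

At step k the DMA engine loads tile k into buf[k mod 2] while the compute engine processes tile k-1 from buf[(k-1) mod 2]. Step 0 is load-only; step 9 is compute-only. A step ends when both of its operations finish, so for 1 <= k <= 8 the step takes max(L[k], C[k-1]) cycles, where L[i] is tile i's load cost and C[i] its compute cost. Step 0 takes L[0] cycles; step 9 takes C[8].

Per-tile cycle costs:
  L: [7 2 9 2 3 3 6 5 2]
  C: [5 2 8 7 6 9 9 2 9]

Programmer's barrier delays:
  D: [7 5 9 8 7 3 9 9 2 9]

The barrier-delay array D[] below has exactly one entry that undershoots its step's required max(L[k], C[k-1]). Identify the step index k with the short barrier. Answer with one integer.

k=0 barrier L[0]=7→7c, D[0]=7 ok
k=1 barrier max(L[1]=2,C[0]=5)→5c, D[1]=5 ok
k=2 barrier max(L[2]=9,C[1]=2)→9c, D[2]=9 ok
k=3 barrier max(L[3]=2,C[2]=8)→8c, D[3]=8 ok
k=4 barrier max(L[4]=3,C[3]=7)→7c, D[4]=7 ok
k=5 barrier max(L[5]=3,C[4]=6)→6c, D[5]=3 SHORT
k=6 barrier max(L[6]=6,C[5]=9)→9c, D[6]=9 ok
k=7 barrier max(L[7]=5,C[6]=9)→9c, D[7]=9 ok
k=8 barrier max(L[8]=2,C[7]=2)→2c, D[8]=2 ok
k=9 barrier C[8]=9→9c, D[9]=9 ok

hazard at step 5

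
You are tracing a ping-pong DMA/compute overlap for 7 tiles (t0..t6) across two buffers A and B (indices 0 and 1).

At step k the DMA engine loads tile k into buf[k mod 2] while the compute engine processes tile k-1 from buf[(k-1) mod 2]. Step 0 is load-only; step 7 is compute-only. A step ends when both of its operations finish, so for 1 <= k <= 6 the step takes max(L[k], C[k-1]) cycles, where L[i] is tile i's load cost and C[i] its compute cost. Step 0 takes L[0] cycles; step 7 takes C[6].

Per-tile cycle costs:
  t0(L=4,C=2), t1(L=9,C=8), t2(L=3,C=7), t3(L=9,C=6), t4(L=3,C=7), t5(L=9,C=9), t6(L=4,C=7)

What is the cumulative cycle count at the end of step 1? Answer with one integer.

end_cycle[1] = 13

  0. 4=4c; end=4; A:t0 B:-
  1. max(9,2)=9c; end=13; A:t0 B:t1
  2. max(3,8)=8c; end=21; A:t2 B:t1
  3. max(9,7)=9c; end=30; A:t2 B:t3
  4. max(3,6)=6c; end=36; A:t4 B:t3
  5. max(9,7)=9c; end=45; A:t4 B:t5
  6. max(4,9)=9c; end=54; A:t6 B:t5
  7. 7=7c; end=61; A:t6 B:t5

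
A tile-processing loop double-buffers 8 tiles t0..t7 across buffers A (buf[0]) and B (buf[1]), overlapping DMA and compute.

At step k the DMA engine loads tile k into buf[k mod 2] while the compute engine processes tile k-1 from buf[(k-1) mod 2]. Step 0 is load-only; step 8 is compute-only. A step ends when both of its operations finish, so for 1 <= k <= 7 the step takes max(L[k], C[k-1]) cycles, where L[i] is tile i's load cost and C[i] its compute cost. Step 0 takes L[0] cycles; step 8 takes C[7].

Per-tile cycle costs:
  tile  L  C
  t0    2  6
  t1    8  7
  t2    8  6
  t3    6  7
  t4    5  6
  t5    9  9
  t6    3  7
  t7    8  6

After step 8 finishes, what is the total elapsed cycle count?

k=0 load=t0/2c comp=- wait=2 total=2
k=1 load=t1/8c comp=t0/6c wait=8 total=10
k=2 load=t2/8c comp=t1/7c wait=8 total=18
k=3 load=t3/6c comp=t2/6c wait=6 total=24
k=4 load=t4/5c comp=t3/7c wait=7 total=31
k=5 load=t5/9c comp=t4/6c wait=9 total=40
k=6 load=t6/3c comp=t5/9c wait=9 total=49
k=7 load=t7/8c comp=t6/7c wait=8 total=57
k=8 load=- comp=t7/6c wait=6 total=63

end_cycle[8] = 63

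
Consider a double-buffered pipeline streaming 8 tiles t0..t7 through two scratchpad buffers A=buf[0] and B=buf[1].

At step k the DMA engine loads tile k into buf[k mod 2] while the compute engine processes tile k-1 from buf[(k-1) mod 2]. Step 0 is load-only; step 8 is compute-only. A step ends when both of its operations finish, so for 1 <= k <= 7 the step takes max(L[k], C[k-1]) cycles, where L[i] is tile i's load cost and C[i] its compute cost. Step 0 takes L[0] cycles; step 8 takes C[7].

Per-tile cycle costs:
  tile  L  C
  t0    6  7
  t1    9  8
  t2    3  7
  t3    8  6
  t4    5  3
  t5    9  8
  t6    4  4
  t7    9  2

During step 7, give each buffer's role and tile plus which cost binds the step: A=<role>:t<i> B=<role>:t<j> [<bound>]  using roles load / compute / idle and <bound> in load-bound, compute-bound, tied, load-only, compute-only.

step 7: A=compute:t6 B=load:t7 [load-bound]

step 0: L[0]=6 → dur=6, Σ=6 | A=load:t0 B=idle [load-only]
step 1: L[1]=9 C[0]=7 → dur=9, Σ=15 | A=compute:t0 B=load:t1 [load-bound]
step 2: L[2]=3 C[1]=8 → dur=8, Σ=23 | A=load:t2 B=compute:t1 [compute-bound]
step 3: L[3]=8 C[2]=7 → dur=8, Σ=31 | A=compute:t2 B=load:t3 [load-bound]
step 4: L[4]=5 C[3]=6 → dur=6, Σ=37 | A=load:t4 B=compute:t3 [compute-bound]
step 5: L[5]=9 C[4]=3 → dur=9, Σ=46 | A=compute:t4 B=load:t5 [load-bound]
step 6: L[6]=4 C[5]=8 → dur=8, Σ=54 | A=load:t6 B=compute:t5 [compute-bound]
step 7: L[7]=9 C[6]=4 → dur=9, Σ=63 | A=compute:t6 B=load:t7 [load-bound]
step 8: C[7]=2 → dur=2, Σ=65 | A=idle B=compute:t7 [compute-only]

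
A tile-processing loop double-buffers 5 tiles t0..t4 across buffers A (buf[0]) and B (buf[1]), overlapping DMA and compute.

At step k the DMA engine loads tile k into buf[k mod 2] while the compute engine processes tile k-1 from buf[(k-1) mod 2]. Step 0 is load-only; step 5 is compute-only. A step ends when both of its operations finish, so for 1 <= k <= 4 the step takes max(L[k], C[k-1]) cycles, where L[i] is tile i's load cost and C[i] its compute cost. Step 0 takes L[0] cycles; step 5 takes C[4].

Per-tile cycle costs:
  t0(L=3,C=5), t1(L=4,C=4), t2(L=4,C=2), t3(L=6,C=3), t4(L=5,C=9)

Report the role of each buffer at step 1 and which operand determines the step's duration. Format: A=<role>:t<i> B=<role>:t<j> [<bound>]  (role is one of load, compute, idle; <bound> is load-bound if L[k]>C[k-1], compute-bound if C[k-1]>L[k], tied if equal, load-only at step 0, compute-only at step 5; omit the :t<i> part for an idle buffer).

step 1: A=compute:t0 B=load:t1 [compute-bound]

  0. 3=3c; end=3; A:t0 B:-
  1. max(4,5)=5c; end=8; A:t0 B:t1
  2. max(4,4)=4c; end=12; A:t2 B:t1
  3. max(6,2)=6c; end=18; A:t2 B:t3
  4. max(5,3)=5c; end=23; A:t4 B:t3
  5. 9=9c; end=32; A:t4 B:t3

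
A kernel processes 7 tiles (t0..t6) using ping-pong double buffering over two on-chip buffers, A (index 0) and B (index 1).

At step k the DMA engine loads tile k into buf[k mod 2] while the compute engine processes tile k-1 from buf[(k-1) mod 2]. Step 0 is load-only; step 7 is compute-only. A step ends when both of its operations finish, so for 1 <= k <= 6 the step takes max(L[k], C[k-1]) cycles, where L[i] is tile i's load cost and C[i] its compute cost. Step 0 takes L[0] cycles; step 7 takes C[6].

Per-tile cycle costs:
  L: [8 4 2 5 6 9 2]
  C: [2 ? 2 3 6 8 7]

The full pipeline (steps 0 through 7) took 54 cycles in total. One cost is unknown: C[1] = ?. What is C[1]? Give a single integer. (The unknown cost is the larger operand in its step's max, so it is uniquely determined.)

step 0 → dur = L[0]=8 = 8
step 1 → dur = max(L[1]=4, C[0]=2) = 4
step 2 → dur = max(L[2]=2, C[1]=?) = C[1]  (unknown; binding)
step 3 → dur = max(L[3]=5, C[2]=2) = 5
step 4 → dur = max(L[4]=6, C[3]=3) = 6
step 5 → dur = max(L[5]=9, C[4]=6) = 9
step 6 → dur = max(L[6]=2, C[5]=8) = 8
step 7 → dur = C[6]=7 = 7
sum of known step durations = 47
dur[2] = total - known = 54 - 47 = 7
C[1] is the binding max in step 2, so C[1] = dur[2] = 7

C[1] = 7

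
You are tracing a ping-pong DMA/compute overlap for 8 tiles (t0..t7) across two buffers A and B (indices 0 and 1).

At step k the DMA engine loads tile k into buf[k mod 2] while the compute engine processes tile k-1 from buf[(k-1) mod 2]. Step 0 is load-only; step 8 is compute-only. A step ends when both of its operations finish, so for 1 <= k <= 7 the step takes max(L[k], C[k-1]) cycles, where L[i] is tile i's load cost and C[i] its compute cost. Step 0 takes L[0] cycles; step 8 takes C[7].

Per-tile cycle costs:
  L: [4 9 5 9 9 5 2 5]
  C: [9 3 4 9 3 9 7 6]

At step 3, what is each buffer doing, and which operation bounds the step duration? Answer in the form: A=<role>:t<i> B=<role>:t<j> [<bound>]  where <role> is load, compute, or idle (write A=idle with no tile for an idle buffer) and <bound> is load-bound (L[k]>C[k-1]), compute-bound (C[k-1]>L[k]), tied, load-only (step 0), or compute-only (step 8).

[0] DMA t0→A (4c) ∥ CU idle ⇒ 4c, clock 4
[1] DMA t1→B (9c) ∥ CU A:t0 (9c) ⇒ 9c, clock 13
[2] DMA t2→A (5c) ∥ CU B:t1 (3c) ⇒ 5c, clock 18
[3] DMA t3→B (9c) ∥ CU A:t2 (4c) ⇒ 9c, clock 27
[4] DMA t4→A (9c) ∥ CU B:t3 (9c) ⇒ 9c, clock 36
[5] DMA t5→B (5c) ∥ CU A:t4 (3c) ⇒ 5c, clock 41
[6] DMA t6→A (2c) ∥ CU B:t5 (9c) ⇒ 9c, clock 50
[7] DMA t7→B (5c) ∥ CU A:t6 (7c) ⇒ 7c, clock 57
[8] DMA idle ∥ CU B:t7 (6c) ⇒ 6c, clock 63

step 3: A=compute:t2 B=load:t3 [load-bound]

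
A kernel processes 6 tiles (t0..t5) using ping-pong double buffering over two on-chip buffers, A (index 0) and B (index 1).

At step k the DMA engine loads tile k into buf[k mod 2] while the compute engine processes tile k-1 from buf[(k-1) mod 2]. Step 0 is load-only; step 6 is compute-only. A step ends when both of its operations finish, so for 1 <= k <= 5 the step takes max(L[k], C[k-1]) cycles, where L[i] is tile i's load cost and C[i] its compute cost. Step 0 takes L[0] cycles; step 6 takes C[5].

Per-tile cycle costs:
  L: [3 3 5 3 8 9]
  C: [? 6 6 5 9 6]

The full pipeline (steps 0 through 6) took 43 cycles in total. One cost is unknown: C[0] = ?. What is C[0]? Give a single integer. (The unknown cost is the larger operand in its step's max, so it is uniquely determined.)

step 0 = dur = L[0]=3 = 3
step 1 = dur = max(L[1]=3, C[0]=?) = C[0]  (unknown; binding)
step 2 = dur = max(L[2]=5, C[1]=6) = 6
step 3 = dur = max(L[3]=3, C[2]=6) = 6
step 4 = dur = max(L[4]=8, C[3]=5) = 8
step 5 = dur = max(L[5]=9, C[4]=9) = 9
step 6 = dur = C[5]=6 = 6
sum of known step durations = 38
dur[1] = total - known = 43 - 38 = 5
C[0] is the binding max in step 1, so C[0] = dur[1] = 5

C[0] = 5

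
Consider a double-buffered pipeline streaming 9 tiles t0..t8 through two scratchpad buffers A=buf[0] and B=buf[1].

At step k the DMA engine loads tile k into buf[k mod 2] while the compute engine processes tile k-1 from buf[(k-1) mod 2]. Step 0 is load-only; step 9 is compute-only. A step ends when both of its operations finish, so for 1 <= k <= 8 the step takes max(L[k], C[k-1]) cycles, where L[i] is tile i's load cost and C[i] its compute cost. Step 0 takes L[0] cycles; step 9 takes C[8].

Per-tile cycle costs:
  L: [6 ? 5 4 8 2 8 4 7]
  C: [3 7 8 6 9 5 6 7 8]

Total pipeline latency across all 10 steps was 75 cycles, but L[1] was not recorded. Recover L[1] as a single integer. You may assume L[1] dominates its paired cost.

step 0 → dur = L[0]=6 = 6
step 1 → dur = max(L[1]=?, C[0]=3) = L[1]  (unknown; binding)
step 2 → dur = max(L[2]=5, C[1]=7) = 7
step 3 → dur = max(L[3]=4, C[2]=8) = 8
step 4 → dur = max(L[4]=8, C[3]=6) = 8
step 5 → dur = max(L[5]=2, C[4]=9) = 9
step 6 → dur = max(L[6]=8, C[5]=5) = 8
step 7 → dur = max(L[7]=4, C[6]=6) = 6
step 8 → dur = max(L[8]=7, C[7]=7) = 7
step 9 → dur = C[8]=8 = 8
sum of known step durations = 67
dur[1] = total - known = 75 - 67 = 8
L[1] is the binding max in step 1, so L[1] = dur[1] = 8

L[1] = 8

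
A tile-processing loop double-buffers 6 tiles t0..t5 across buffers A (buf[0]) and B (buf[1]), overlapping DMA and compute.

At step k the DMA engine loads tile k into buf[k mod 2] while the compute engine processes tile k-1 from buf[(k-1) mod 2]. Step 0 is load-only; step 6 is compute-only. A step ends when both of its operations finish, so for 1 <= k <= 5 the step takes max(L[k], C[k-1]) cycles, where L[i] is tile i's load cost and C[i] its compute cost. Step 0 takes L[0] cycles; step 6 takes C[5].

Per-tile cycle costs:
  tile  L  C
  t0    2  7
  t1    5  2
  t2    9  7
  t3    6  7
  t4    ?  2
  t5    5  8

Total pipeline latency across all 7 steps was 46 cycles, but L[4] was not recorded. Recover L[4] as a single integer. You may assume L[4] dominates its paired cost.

L[4] = 8

step 0 = dur = L[0]=2 = 2
step 1 = dur = max(L[1]=5, C[0]=7) = 7
step 2 = dur = max(L[2]=9, C[1]=2) = 9
step 3 = dur = max(L[3]=6, C[2]=7) = 7
step 4 = dur = max(L[4]=?, C[3]=7) = L[4]  (unknown; binding)
step 5 = dur = max(L[5]=5, C[4]=2) = 5
step 6 = dur = C[5]=8 = 8
sum of known step durations = 38
dur[4] = total - known = 46 - 38 = 8
L[4] is the binding max in step 4, so L[4] = dur[4] = 8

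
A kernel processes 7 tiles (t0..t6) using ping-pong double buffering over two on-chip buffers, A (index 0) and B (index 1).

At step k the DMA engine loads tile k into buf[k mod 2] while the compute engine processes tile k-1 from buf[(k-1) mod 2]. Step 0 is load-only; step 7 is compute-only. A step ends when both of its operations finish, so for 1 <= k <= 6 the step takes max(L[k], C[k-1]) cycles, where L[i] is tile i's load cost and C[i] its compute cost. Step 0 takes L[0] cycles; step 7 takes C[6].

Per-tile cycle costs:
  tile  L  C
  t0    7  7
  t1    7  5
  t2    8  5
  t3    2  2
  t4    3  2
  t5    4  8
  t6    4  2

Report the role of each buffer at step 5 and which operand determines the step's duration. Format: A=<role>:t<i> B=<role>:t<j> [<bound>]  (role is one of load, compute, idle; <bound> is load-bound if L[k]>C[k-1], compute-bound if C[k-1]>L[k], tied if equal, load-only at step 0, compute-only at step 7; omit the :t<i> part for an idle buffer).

  0. 7=7c; end=7; A:t0 B:-
  1. max(7,7)=7c; end=14; A:t0 B:t1
  2. max(8,5)=8c; end=22; A:t2 B:t1
  3. max(2,5)=5c; end=27; A:t2 B:t3
  4. max(3,2)=3c; end=30; A:t4 B:t3
  5. max(4,2)=4c; end=34; A:t4 B:t5
  6. max(4,8)=8c; end=42; A:t6 B:t5
  7. 2=2c; end=44; A:t6 B:t5

step 5: A=compute:t4 B=load:t5 [load-bound]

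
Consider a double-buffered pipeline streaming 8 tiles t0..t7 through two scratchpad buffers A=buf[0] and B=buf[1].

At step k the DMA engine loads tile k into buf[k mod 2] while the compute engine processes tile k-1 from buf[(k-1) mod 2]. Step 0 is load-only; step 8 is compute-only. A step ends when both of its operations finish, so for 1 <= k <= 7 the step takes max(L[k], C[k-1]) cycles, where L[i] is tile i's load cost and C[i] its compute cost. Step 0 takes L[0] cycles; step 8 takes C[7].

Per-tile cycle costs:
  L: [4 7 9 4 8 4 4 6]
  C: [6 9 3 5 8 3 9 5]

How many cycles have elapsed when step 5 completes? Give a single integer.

end_cycle[5] = 40

k=0 load=t0/4c comp=- wait=4 total=4
k=1 load=t1/7c comp=t0/6c wait=7 total=11
k=2 load=t2/9c comp=t1/9c wait=9 total=20
k=3 load=t3/4c comp=t2/3c wait=4 total=24
k=4 load=t4/8c comp=t3/5c wait=8 total=32
k=5 load=t5/4c comp=t4/8c wait=8 total=40
k=6 load=t6/4c comp=t5/3c wait=4 total=44
k=7 load=t7/6c comp=t6/9c wait=9 total=53
k=8 load=- comp=t7/5c wait=5 total=58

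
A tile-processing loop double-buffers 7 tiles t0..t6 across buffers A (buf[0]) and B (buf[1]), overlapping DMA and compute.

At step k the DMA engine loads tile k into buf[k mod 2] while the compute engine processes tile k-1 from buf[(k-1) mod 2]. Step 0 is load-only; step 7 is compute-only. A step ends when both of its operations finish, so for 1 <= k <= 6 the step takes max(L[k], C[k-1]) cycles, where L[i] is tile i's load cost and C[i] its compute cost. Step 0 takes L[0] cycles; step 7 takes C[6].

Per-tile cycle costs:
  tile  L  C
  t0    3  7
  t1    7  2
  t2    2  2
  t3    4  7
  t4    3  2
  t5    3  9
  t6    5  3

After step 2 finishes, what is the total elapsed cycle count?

step 0: L[0]=3 → dur=3, Σ=3 | A=load:t0 B=idle [load-only]
step 1: L[1]=7 C[0]=7 → dur=7, Σ=10 | A=compute:t0 B=load:t1 [tied]
step 2: L[2]=2 C[1]=2 → dur=2, Σ=12 | A=load:t2 B=compute:t1 [tied]
step 3: L[3]=4 C[2]=2 → dur=4, Σ=16 | A=compute:t2 B=load:t3 [load-bound]
step 4: L[4]=3 C[3]=7 → dur=7, Σ=23 | A=load:t4 B=compute:t3 [compute-bound]
step 5: L[5]=3 C[4]=2 → dur=3, Σ=26 | A=compute:t4 B=load:t5 [load-bound]
step 6: L[6]=5 C[5]=9 → dur=9, Σ=35 | A=load:t6 B=compute:t5 [compute-bound]
step 7: C[6]=3 → dur=3, Σ=38 | A=compute:t6 B=idle [compute-only]

end_cycle[2] = 12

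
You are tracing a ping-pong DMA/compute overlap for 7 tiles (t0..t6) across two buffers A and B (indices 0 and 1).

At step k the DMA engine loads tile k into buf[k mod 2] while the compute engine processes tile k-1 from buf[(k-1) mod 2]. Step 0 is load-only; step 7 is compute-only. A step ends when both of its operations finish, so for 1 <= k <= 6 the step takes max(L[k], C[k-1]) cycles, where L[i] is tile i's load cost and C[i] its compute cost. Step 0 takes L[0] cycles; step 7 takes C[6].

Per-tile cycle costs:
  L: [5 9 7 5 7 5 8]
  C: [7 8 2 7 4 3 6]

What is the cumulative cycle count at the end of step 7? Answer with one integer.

end_cycle[7] = 53

[0] DMA t0→A (5c) ∥ CU idle ⇒ 5c, clock 5
[1] DMA t1→B (9c) ∥ CU A:t0 (7c) ⇒ 9c, clock 14
[2] DMA t2→A (7c) ∥ CU B:t1 (8c) ⇒ 8c, clock 22
[3] DMA t3→B (5c) ∥ CU A:t2 (2c) ⇒ 5c, clock 27
[4] DMA t4→A (7c) ∥ CU B:t3 (7c) ⇒ 7c, clock 34
[5] DMA t5→B (5c) ∥ CU A:t4 (4c) ⇒ 5c, clock 39
[6] DMA t6→A (8c) ∥ CU B:t5 (3c) ⇒ 8c, clock 47
[7] DMA idle ∥ CU A:t6 (6c) ⇒ 6c, clock 53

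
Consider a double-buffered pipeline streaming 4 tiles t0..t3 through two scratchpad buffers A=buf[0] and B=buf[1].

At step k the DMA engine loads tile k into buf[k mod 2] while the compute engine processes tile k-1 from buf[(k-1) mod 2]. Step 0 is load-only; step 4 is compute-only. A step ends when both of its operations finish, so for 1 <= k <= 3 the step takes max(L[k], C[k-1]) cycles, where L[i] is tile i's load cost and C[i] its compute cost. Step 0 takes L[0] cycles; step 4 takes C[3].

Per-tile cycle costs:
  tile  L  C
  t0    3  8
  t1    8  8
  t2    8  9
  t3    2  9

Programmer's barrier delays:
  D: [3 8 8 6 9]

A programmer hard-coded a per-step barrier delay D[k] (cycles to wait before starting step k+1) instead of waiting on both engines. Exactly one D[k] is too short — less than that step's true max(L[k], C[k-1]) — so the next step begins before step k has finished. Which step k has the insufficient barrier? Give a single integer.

[0] required=L[0]=3=3 vs D=3 ok
[1] required=max(L[1]=8,C[0]=8)=8 vs D=8 ok
[2] required=max(L[2]=8,C[1]=8)=8 vs D=8 ok
[3] required=max(L[3]=2,C[2]=9)=9 vs D=6 SHORT
[4] required=C[3]=9=9 vs D=9 ok

hazard at step 3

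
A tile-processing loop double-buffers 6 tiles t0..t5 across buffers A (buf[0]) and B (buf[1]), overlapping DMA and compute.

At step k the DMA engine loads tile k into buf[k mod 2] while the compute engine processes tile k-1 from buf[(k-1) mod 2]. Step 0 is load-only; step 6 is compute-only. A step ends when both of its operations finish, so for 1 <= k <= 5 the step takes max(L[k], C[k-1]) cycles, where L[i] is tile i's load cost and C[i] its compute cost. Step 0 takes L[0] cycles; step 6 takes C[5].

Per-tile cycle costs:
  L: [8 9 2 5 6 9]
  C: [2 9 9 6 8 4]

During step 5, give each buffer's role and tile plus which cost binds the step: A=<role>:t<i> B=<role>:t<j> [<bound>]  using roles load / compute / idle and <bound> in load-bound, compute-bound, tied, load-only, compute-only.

  0. 8=8c; end=8; A:t0 B:-
  1. max(9,2)=9c; end=17; A:t0 B:t1
  2. max(2,9)=9c; end=26; A:t2 B:t1
  3. max(5,9)=9c; end=35; A:t2 B:t3
  4. max(6,6)=6c; end=41; A:t4 B:t3
  5. max(9,8)=9c; end=50; A:t4 B:t5
  6. 4=4c; end=54; A:t4 B:t5

step 5: A=compute:t4 B=load:t5 [load-bound]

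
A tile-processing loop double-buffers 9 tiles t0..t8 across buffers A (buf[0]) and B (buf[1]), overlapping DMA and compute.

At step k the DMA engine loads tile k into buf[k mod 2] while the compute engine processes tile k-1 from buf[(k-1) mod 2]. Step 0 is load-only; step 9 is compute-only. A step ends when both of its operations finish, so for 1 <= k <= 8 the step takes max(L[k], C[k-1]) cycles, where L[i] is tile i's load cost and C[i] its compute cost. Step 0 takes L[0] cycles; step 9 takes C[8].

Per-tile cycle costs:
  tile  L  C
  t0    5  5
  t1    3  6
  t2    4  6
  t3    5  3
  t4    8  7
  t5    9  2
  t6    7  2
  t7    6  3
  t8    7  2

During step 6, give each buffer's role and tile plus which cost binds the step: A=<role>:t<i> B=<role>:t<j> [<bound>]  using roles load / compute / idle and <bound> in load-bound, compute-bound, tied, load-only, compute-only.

step 6: A=load:t6 B=compute:t5 [load-bound]

k=0 load=t0/5c comp=- wait=5 total=5
k=1 load=t1/3c comp=t0/5c wait=5 total=10
k=2 load=t2/4c comp=t1/6c wait=6 total=16
k=3 load=t3/5c comp=t2/6c wait=6 total=22
k=4 load=t4/8c comp=t3/3c wait=8 total=30
k=5 load=t5/9c comp=t4/7c wait=9 total=39
k=6 load=t6/7c comp=t5/2c wait=7 total=46
k=7 load=t7/6c comp=t6/2c wait=6 total=52
k=8 load=t8/7c comp=t7/3c wait=7 total=59
k=9 load=- comp=t8/2c wait=2 total=61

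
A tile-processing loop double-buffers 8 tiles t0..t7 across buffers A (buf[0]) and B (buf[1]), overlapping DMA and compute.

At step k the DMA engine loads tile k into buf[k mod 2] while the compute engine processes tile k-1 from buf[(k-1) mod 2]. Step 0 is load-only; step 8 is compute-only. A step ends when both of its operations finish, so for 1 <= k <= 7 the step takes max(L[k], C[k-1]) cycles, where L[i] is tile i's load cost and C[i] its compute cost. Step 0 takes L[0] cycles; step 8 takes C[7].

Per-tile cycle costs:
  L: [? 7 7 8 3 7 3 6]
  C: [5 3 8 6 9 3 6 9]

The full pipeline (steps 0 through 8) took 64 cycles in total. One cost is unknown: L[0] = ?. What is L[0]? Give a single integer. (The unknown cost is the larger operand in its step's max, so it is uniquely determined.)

step 0 | dur = L[0]=? = L[0]  (unknown; binding)
step 1 | dur = max(L[1]=7, C[0]=5) = 7
step 2 | dur = max(L[2]=7, C[1]=3) = 7
step 3 | dur = max(L[3]=8, C[2]=8) = 8
step 4 | dur = max(L[4]=3, C[3]=6) = 6
step 5 | dur = max(L[5]=7, C[4]=9) = 9
step 6 | dur = max(L[6]=3, C[5]=3) = 3
step 7 | dur = max(L[7]=6, C[6]=6) = 6
step 8 | dur = C[7]=9 = 9
sum of known step durations = 55
dur[0] = total - known = 64 - 55 = 9
L[0] is the binding max in step 0, so L[0] = dur[0] = 9

L[0] = 9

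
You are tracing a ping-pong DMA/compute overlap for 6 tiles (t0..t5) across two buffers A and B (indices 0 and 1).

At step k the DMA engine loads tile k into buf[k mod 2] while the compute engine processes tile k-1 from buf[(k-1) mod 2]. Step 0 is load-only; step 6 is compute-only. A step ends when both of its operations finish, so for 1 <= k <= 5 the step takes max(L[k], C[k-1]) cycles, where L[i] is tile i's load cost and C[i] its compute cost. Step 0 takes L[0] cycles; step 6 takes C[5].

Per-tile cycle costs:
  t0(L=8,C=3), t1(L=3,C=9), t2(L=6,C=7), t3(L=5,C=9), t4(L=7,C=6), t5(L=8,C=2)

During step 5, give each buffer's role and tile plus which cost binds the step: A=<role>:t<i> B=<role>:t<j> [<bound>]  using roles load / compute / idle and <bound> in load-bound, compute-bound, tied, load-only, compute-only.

step 5: A=compute:t4 B=load:t5 [load-bound]

step 0: L[0]=8 → dur=8, Σ=8 | A=load:t0 B=idle [load-only]
step 1: L[1]=3 C[0]=3 → dur=3, Σ=11 | A=compute:t0 B=load:t1 [tied]
step 2: L[2]=6 C[1]=9 → dur=9, Σ=20 | A=load:t2 B=compute:t1 [compute-bound]
step 3: L[3]=5 C[2]=7 → dur=7, Σ=27 | A=compute:t2 B=load:t3 [compute-bound]
step 4: L[4]=7 C[3]=9 → dur=9, Σ=36 | A=load:t4 B=compute:t3 [compute-bound]
step 5: L[5]=8 C[4]=6 → dur=8, Σ=44 | A=compute:t4 B=load:t5 [load-bound]
step 6: C[5]=2 → dur=2, Σ=46 | A=idle B=compute:t5 [compute-only]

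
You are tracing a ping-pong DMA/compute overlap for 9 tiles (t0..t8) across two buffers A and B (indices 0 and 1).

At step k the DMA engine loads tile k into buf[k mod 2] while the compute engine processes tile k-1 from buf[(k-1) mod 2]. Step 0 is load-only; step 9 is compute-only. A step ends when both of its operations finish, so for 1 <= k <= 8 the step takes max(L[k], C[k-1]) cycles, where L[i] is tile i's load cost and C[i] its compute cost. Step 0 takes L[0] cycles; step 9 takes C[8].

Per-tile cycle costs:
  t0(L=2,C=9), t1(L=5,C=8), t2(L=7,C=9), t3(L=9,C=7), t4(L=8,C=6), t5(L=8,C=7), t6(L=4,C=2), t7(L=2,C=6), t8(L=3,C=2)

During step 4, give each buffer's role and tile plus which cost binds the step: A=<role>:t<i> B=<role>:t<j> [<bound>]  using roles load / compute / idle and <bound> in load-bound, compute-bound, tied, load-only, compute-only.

step 4: A=load:t4 B=compute:t3 [load-bound]

[0] DMA t0→A (2c) ∥ CU idle ⇒ 2c, clock 2
[1] DMA t1→B (5c) ∥ CU A:t0 (9c) ⇒ 9c, clock 11
[2] DMA t2→A (7c) ∥ CU B:t1 (8c) ⇒ 8c, clock 19
[3] DMA t3→B (9c) ∥ CU A:t2 (9c) ⇒ 9c, clock 28
[4] DMA t4→A (8c) ∥ CU B:t3 (7c) ⇒ 8c, clock 36
[5] DMA t5→B (8c) ∥ CU A:t4 (6c) ⇒ 8c, clock 44
[6] DMA t6→A (4c) ∥ CU B:t5 (7c) ⇒ 7c, clock 51
[7] DMA t7→B (2c) ∥ CU A:t6 (2c) ⇒ 2c, clock 53
[8] DMA t8→A (3c) ∥ CU B:t7 (6c) ⇒ 6c, clock 59
[9] DMA idle ∥ CU A:t8 (2c) ⇒ 2c, clock 61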